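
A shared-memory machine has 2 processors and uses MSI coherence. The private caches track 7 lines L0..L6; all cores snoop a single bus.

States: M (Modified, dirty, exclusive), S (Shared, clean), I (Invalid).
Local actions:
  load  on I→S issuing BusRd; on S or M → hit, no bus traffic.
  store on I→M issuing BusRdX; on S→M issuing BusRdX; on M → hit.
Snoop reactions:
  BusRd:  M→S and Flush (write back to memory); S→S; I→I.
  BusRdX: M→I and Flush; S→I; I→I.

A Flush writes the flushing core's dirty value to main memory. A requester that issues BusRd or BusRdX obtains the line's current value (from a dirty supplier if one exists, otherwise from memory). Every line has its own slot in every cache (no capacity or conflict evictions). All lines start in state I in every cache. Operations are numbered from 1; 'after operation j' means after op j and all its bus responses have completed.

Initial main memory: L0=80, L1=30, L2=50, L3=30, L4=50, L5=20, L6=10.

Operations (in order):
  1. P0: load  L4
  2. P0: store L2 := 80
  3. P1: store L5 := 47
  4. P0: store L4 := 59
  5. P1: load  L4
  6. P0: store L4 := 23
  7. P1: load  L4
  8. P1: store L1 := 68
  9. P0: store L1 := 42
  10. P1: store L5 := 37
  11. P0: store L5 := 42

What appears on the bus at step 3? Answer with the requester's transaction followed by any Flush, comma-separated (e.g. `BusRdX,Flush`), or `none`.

bus = BusRdX

1. P0: load  L4  bus=[BusRd]  L4: P0=S P1=I  mem[L4]=50
2. P0: store L2 := 80  bus=[BusRdX]  L2: P0=M P1=I  mem[L2]=50
3. P1: store L5 := 47  bus=[BusRdX]  L5: P0=I P1=M  mem[L5]=20
4. P0: store L4 := 59  bus=[BusRdX]  L4: P0=M P1=I  mem[L4]=50
5. P1: load  L4  bus=[BusRd,Flush]  L4: P0=S P1=S  mem[L4]=59
6. P0: store L4 := 23  bus=[BusRdX]  L4: P0=M P1=I  mem[L4]=59
7. P1: load  L4  bus=[BusRd,Flush]  L4: P0=S P1=S  mem[L4]=23
8. P1: store L1 := 68  bus=[BusRdX]  L1: P0=I P1=M  mem[L1]=30
9. P0: store L1 := 42  bus=[BusRdX,Flush]  L1: P0=M P1=I  mem[L1]=68
10. P1: store L5 := 37  bus=[-]  L5: P0=I P1=M  mem[L5]=20
11. P0: store L5 := 42  bus=[BusRdX,Flush]  L5: P0=M P1=I  mem[L5]=37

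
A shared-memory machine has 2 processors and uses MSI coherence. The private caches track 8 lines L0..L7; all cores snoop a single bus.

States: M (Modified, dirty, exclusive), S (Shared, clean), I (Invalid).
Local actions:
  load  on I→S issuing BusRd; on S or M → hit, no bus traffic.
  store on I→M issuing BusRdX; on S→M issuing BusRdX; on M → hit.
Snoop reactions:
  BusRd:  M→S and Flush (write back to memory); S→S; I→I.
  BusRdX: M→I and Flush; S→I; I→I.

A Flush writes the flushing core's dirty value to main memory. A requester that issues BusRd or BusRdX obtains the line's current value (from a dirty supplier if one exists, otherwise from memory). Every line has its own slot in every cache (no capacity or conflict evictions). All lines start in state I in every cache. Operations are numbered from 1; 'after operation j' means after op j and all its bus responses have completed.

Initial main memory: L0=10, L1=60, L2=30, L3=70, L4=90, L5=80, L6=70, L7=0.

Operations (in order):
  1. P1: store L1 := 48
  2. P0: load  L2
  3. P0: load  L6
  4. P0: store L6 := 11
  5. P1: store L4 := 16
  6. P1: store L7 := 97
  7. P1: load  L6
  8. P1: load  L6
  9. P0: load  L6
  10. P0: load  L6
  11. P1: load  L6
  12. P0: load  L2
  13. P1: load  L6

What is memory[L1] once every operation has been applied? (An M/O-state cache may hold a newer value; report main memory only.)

memory[L1] = 60

1. P1: store L1 := 48  bus=[BusRdX]  L1: P0=I P1=M  mem[L1]=60
2. P0: load  L2  bus=[BusRd]  L2: P0=S P1=I  mem[L2]=30
3. P0: load  L6  bus=[BusRd]  L6: P0=S P1=I  mem[L6]=70
4. P0: store L6 := 11  bus=[BusRdX]  L6: P0=M P1=I  mem[L6]=70
5. P1: store L4 := 16  bus=[BusRdX]  L4: P0=I P1=M  mem[L4]=90
6. P1: store L7 := 97  bus=[BusRdX]  L7: P0=I P1=M  mem[L7]=0
7. P1: load  L6  bus=[BusRd,Flush]  L6: P0=S P1=S  mem[L6]=11
8. P1: load  L6  bus=[-]  L6: P0=S P1=S  mem[L6]=11
9. P0: load  L6  bus=[-]  L6: P0=S P1=S  mem[L6]=11
10. P0: load  L6  bus=[-]  L6: P0=S P1=S  mem[L6]=11
11. P1: load  L6  bus=[-]  L6: P0=S P1=S  mem[L6]=11
12. P0: load  L2  bus=[-]  L2: P0=S P1=I  mem[L2]=30
13. P1: load  L6  bus=[-]  L6: P0=S P1=S  mem[L6]=11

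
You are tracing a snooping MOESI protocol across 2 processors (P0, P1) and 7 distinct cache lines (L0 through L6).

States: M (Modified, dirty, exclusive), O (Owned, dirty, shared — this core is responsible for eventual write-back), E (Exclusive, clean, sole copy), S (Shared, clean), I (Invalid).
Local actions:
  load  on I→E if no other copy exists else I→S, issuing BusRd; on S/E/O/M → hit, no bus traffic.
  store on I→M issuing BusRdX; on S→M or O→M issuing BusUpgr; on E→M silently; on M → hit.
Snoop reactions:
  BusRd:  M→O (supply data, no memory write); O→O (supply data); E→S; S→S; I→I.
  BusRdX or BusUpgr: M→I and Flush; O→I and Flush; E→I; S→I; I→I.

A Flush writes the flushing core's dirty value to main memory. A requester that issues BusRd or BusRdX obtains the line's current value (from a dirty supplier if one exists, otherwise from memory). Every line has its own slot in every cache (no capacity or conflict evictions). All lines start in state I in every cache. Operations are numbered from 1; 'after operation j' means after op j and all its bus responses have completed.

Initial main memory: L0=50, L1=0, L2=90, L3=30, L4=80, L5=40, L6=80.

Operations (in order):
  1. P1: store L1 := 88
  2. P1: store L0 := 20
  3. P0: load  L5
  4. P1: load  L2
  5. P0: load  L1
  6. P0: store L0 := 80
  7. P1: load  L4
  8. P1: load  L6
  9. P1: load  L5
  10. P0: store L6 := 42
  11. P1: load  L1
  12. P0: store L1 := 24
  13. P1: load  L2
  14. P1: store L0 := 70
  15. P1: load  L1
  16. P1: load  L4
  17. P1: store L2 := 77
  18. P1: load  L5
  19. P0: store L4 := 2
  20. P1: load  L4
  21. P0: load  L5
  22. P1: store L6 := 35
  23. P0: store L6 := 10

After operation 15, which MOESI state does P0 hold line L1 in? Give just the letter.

state = O

[1] P1: store L1 := 88 | P0:I, P1:M(88) | bus: BusRdX
[2] P1: store L0 := 20 | P0:I, P1:M(20) | bus: BusRdX
[3] P0: load  L5 | P0:E(40), P1:I | bus: BusRd
[4] P1: load  L2 | P0:I, P1:E(90) | bus: BusRd
[5] P0: load  L1 | P0:S(88), P1:O(88) | bus: BusRd
[6] P0: store L0 := 80 | P0:M(80), P1:I | bus: BusRdX,Flush
[7] P1: load  L4 | P0:I, P1:E(80) | bus: BusRd
[8] P1: load  L6 | P0:I, P1:E(80) | bus: BusRd
[9] P1: load  L5 | P0:S(40), P1:S(40) | bus: BusRd
[10] P0: store L6 := 42 | P0:M(42), P1:I | bus: BusRdX
[11] P1: load  L1 | P0:S(88), P1:O(88) | bus: none
[12] P0: store L1 := 24 | P0:M(24), P1:I | bus: BusUpgr,Flush
[13] P1: load  L2 | P0:I, P1:E(90) | bus: none
[14] P1: store L0 := 70 | P0:I, P1:M(70) | bus: BusRdX,Flush
[15] P1: load  L1 | P0:O(24), P1:S(24) | bus: BusRd
[16] P1: load  L4 | P0:I, P1:E(80) | bus: none
[17] P1: store L2 := 77 | P0:I, P1:M(77) | bus: none
[18] P1: load  L5 | P0:S(40), P1:S(40) | bus: none
[19] P0: store L4 := 2 | P0:M(2), P1:I | bus: BusRdX
[20] P1: load  L4 | P0:O(2), P1:S(2) | bus: BusRd
[21] P0: load  L5 | P0:S(40), P1:S(40) | bus: none
[22] P1: store L6 := 35 | P0:I, P1:M(35) | bus: BusRdX,Flush
[23] P0: store L6 := 10 | P0:M(10), P1:I | bus: BusRdX,Flush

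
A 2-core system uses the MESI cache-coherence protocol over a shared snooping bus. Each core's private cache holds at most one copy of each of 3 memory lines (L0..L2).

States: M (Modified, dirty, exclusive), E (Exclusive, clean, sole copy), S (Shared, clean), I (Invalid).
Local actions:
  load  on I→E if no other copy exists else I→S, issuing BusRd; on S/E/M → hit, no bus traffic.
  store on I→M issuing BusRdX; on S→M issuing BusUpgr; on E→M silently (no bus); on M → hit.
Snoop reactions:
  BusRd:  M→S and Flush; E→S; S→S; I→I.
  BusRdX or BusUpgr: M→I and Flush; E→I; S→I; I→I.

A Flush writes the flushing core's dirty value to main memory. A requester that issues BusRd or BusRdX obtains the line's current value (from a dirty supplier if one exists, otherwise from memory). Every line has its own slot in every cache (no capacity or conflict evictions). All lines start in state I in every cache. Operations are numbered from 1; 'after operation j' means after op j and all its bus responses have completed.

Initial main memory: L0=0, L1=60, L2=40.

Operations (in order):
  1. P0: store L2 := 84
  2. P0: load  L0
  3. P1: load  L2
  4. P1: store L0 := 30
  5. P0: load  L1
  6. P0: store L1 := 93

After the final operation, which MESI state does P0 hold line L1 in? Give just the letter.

step 1: P0: store L2 := 84  ⟶  MI  (L2)  txn=BusRdX  M[L2]=40
step 2: P0: load  L0  ⟶  EI  (L0)  txn=BusRd  M[L0]=0
step 3: P1: load  L2  ⟶  SS  (L2)  txn=BusRd+Flush  M[L2]=84
step 4: P1: store L0 := 30  ⟶  IM  (L0)  txn=BusRdX  M[L0]=0
step 5: P0: load  L1  ⟶  EI  (L1)  txn=BusRd  M[L1]=60
step 6: P0: store L1 := 93  ⟶  MI  (L1)  txn=∅  M[L1]=60

state = M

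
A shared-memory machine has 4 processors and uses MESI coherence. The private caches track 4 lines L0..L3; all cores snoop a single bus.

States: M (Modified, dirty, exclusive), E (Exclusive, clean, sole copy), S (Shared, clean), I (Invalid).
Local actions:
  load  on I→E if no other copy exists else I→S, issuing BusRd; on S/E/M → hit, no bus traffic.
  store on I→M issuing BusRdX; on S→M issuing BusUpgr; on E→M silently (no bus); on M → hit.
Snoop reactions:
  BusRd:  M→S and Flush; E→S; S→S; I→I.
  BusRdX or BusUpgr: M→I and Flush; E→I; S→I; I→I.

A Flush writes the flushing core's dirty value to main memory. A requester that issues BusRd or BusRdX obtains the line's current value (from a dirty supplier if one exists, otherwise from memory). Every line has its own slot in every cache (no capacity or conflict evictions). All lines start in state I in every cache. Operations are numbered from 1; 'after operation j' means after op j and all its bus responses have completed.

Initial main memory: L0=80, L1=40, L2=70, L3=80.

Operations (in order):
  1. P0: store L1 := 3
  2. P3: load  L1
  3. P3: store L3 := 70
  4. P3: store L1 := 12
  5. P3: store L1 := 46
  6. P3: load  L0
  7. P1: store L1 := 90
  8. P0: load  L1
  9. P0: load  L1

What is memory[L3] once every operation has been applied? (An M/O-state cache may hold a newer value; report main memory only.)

step 1: P0: store L1 := 3  ⟶  MIII  (L1)  txn=BusRdX  M[L1]=40
step 2: P3: load  L1  ⟶  SIIS  (L1)  txn=BusRd+Flush  M[L1]=3
step 3: P3: store L3 := 70  ⟶  IIIM  (L3)  txn=BusRdX  M[L3]=80
step 4: P3: store L1 := 12  ⟶  IIIM  (L1)  txn=BusUpgr  M[L1]=3
step 5: P3: store L1 := 46  ⟶  IIIM  (L1)  txn=∅  M[L1]=3
step 6: P3: load  L0  ⟶  IIIE  (L0)  txn=BusRd  M[L0]=80
step 7: P1: store L1 := 90  ⟶  IMII  (L1)  txn=BusRdX+Flush  M[L1]=46
step 8: P0: load  L1  ⟶  SSII  (L1)  txn=BusRd+Flush  M[L1]=90
step 9: P0: load  L1  ⟶  SSII  (L1)  txn=∅  M[L1]=90

memory[L3] = 80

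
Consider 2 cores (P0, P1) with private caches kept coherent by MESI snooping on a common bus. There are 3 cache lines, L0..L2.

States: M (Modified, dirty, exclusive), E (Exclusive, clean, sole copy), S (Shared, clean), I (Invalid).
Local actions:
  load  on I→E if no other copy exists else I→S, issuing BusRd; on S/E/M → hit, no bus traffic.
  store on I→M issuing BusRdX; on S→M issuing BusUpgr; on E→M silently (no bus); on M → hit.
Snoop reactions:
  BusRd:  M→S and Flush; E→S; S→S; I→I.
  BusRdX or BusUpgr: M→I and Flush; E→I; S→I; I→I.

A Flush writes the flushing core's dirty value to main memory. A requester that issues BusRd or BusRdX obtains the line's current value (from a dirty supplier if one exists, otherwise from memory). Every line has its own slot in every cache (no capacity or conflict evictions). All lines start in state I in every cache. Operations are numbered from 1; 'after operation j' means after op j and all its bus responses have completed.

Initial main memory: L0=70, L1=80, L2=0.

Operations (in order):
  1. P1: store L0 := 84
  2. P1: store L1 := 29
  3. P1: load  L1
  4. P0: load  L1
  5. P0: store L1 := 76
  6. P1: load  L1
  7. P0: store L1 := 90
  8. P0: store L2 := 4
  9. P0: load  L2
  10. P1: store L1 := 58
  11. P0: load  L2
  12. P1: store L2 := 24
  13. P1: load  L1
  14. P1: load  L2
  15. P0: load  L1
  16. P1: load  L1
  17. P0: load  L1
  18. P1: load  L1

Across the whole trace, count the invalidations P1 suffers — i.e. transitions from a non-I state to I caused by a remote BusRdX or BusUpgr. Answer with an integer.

invalidations = 2

step 1: P1: store L0 := 84  ⟶  IM  (L0)  txn=BusRdX  M[L0]=70
step 2: P1: store L1 := 29  ⟶  IM  (L1)  txn=BusRdX  M[L1]=80
step 3: P1: load  L1  ⟶  IM  (L1)  txn=∅  M[L1]=80
step 4: P0: load  L1  ⟶  SS  (L1)  txn=BusRd+Flush  M[L1]=29
step 5: P0: store L1 := 76  ⟶  MI  (L1)  txn=BusUpgr  M[L1]=29
step 6: P1: load  L1  ⟶  SS  (L1)  txn=BusRd+Flush  M[L1]=76
step 7: P0: store L1 := 90  ⟶  MI  (L1)  txn=BusUpgr  M[L1]=76
step 8: P0: store L2 := 4  ⟶  MI  (L2)  txn=BusRdX  M[L2]=0
step 9: P0: load  L2  ⟶  MI  (L2)  txn=∅  M[L2]=0
step 10: P1: store L1 := 58  ⟶  IM  (L1)  txn=BusRdX+Flush  M[L1]=90
step 11: P0: load  L2  ⟶  MI  (L2)  txn=∅  M[L2]=0
step 12: P1: store L2 := 24  ⟶  IM  (L2)  txn=BusRdX+Flush  M[L2]=4
step 13: P1: load  L1  ⟶  IM  (L1)  txn=∅  M[L1]=90
step 14: P1: load  L2  ⟶  IM  (L2)  txn=∅  M[L2]=4
step 15: P0: load  L1  ⟶  SS  (L1)  txn=BusRd+Flush  M[L1]=58
step 16: P1: load  L1  ⟶  SS  (L1)  txn=∅  M[L1]=58
step 17: P0: load  L1  ⟶  SS  (L1)  txn=∅  M[L1]=58
step 18: P1: load  L1  ⟶  SS  (L1)  txn=∅  M[L1]=58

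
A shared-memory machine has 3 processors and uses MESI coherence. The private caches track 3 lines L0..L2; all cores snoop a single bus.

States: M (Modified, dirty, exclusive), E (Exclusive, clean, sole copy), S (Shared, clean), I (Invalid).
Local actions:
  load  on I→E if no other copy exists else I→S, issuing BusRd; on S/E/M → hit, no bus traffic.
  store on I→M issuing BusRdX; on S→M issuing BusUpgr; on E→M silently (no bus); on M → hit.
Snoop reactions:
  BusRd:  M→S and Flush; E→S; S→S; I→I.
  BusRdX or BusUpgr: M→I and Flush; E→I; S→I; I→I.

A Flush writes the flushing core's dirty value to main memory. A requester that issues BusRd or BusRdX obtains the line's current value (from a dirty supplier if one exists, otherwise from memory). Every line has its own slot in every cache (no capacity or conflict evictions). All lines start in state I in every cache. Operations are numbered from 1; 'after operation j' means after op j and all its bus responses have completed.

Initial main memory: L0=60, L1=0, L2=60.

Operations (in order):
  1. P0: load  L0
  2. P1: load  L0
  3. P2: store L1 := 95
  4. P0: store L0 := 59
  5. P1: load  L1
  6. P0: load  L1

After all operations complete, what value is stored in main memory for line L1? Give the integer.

step 1: P0: load  L0  ⟶  EII  (L0)  txn=BusRd  M[L0]=60
step 2: P1: load  L0  ⟶  SSI  (L0)  txn=BusRd  M[L0]=60
step 3: P2: store L1 := 95  ⟶  IIM  (L1)  txn=BusRdX  M[L1]=0
step 4: P0: store L0 := 59  ⟶  MII  (L0)  txn=BusUpgr  M[L0]=60
step 5: P1: load  L1  ⟶  ISS  (L1)  txn=BusRd+Flush  M[L1]=95
step 6: P0: load  L1  ⟶  SSS  (L1)  txn=BusRd  M[L1]=95

memory[L1] = 95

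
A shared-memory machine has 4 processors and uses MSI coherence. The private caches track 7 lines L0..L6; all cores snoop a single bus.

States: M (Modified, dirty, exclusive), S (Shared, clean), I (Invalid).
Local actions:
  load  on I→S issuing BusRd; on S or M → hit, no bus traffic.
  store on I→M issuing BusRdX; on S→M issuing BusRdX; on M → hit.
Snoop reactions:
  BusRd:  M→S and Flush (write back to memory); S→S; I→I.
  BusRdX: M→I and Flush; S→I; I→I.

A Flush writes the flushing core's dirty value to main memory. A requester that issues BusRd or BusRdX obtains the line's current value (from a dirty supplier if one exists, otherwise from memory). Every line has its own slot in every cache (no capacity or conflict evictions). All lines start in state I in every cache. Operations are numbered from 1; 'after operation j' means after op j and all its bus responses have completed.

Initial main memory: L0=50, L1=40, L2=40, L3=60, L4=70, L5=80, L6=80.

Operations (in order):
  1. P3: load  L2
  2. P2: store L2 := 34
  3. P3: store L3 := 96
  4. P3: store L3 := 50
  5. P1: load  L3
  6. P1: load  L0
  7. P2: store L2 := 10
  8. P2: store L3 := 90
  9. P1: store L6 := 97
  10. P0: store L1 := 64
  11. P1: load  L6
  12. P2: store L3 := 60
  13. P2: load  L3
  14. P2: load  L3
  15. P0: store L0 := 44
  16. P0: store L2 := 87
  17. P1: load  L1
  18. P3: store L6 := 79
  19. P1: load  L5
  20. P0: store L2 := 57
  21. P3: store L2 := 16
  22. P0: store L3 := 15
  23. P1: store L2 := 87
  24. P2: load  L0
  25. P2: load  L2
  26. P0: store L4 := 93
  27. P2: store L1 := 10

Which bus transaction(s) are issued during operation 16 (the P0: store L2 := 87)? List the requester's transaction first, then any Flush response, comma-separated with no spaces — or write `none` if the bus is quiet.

[1] P3: load  L2 | P0:I, P1:I, P2:I, P3:S(40) | bus: BusRd
[2] P2: store L2 := 34 | P0:I, P1:I, P2:M(34), P3:I | bus: BusRdX
[3] P3: store L3 := 96 | P0:I, P1:I, P2:I, P3:M(96) | bus: BusRdX
[4] P3: store L3 := 50 | P0:I, P1:I, P2:I, P3:M(50) | bus: none
[5] P1: load  L3 | P0:I, P1:S(50), P2:I, P3:S(50) | bus: BusRd,Flush
[6] P1: load  L0 | P0:I, P1:S(50), P2:I, P3:I | bus: BusRd
[7] P2: store L2 := 10 | P0:I, P1:I, P2:M(10), P3:I | bus: none
[8] P2: store L3 := 90 | P0:I, P1:I, P2:M(90), P3:I | bus: BusRdX
[9] P1: store L6 := 97 | P0:I, P1:M(97), P2:I, P3:I | bus: BusRdX
[10] P0: store L1 := 64 | P0:M(64), P1:I, P2:I, P3:I | bus: BusRdX
[11] P1: load  L6 | P0:I, P1:M(97), P2:I, P3:I | bus: none
[12] P2: store L3 := 60 | P0:I, P1:I, P2:M(60), P3:I | bus: none
[13] P2: load  L3 | P0:I, P1:I, P2:M(60), P3:I | bus: none
[14] P2: load  L3 | P0:I, P1:I, P2:M(60), P3:I | bus: none
[15] P0: store L0 := 44 | P0:M(44), P1:I, P2:I, P3:I | bus: BusRdX
[16] P0: store L2 := 87 | P0:M(87), P1:I, P2:I, P3:I | bus: BusRdX,Flush
[17] P1: load  L1 | P0:S(64), P1:S(64), P2:I, P3:I | bus: BusRd,Flush
[18] P3: store L6 := 79 | P0:I, P1:I, P2:I, P3:M(79) | bus: BusRdX,Flush
[19] P1: load  L5 | P0:I, P1:S(80), P2:I, P3:I | bus: BusRd
[20] P0: store L2 := 57 | P0:M(57), P1:I, P2:I, P3:I | bus: none
[21] P3: store L2 := 16 | P0:I, P1:I, P2:I, P3:M(16) | bus: BusRdX,Flush
[22] P0: store L3 := 15 | P0:M(15), P1:I, P2:I, P3:I | bus: BusRdX,Flush
[23] P1: store L2 := 87 | P0:I, P1:M(87), P2:I, P3:I | bus: BusRdX,Flush
[24] P2: load  L0 | P0:S(44), P1:I, P2:S(44), P3:I | bus: BusRd,Flush
[25] P2: load  L2 | P0:I, P1:S(87), P2:S(87), P3:I | bus: BusRd,Flush
[26] P0: store L4 := 93 | P0:M(93), P1:I, P2:I, P3:I | bus: BusRdX
[27] P2: store L1 := 10 | P0:I, P1:I, P2:M(10), P3:I | bus: BusRdX

bus = BusRdX,Flush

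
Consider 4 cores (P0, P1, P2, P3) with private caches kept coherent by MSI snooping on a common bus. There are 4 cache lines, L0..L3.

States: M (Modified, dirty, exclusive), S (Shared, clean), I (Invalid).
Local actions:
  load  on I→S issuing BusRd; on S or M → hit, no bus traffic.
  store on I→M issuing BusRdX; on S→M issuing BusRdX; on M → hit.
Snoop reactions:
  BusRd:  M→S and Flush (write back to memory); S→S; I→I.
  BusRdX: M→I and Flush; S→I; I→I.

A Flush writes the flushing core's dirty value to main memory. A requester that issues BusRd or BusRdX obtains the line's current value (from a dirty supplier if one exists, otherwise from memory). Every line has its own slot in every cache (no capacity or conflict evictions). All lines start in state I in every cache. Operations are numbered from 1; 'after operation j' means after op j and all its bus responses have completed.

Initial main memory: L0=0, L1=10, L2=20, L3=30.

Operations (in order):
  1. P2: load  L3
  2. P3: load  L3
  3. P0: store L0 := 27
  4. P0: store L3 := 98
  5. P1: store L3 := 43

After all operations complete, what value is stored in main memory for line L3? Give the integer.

memory[L3] = 98

[1] P2: load  L3 | P0:I, P1:I, P2:S(30), P3:I | bus: BusRd
[2] P3: load  L3 | P0:I, P1:I, P2:S(30), P3:S(30) | bus: BusRd
[3] P0: store L0 := 27 | P0:M(27), P1:I, P2:I, P3:I | bus: BusRdX
[4] P0: store L3 := 98 | P0:M(98), P1:I, P2:I, P3:I | bus: BusRdX
[5] P1: store L3 := 43 | P0:I, P1:M(43), P2:I, P3:I | bus: BusRdX,Flush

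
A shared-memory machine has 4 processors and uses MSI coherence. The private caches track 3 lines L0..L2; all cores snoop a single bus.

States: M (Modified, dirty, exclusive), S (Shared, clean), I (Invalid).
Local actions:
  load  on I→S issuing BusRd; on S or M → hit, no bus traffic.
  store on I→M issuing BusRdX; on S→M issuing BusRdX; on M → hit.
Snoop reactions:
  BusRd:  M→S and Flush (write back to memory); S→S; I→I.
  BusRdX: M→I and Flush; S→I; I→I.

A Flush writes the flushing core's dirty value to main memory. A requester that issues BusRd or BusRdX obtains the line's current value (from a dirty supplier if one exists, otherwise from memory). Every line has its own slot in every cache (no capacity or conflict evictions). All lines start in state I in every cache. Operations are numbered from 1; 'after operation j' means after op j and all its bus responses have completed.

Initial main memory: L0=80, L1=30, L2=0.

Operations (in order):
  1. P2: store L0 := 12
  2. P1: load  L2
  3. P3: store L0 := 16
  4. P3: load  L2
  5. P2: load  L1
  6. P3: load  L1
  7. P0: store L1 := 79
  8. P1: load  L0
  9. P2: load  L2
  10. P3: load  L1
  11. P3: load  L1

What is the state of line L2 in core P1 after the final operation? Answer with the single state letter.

state = S

  op1 P2: store L0 := 12 → I/I/M/I on L0; bus BusRdX; mem=80
  op2 P1: load  L2 → I/S/I/I on L2; bus BusRd; mem=0
  op3 P3: store L0 := 16 → I/I/I/M on L0; bus BusRdX Flush; mem=12
  op4 P3: load  L2 → I/S/I/S on L2; bus BusRd; mem=0
  op5 P2: load  L1 → I/I/S/I on L1; bus BusRd; mem=30
  op6 P3: load  L1 → I/I/S/S on L1; bus BusRd; mem=30
  op7 P0: store L1 := 79 → M/I/I/I on L1; bus BusRdX; mem=30
  op8 P1: load  L0 → I/S/I/S on L0; bus BusRd Flush; mem=16
  op9 P2: load  L2 → I/S/S/S on L2; bus BusRd; mem=0
  op10 P3: load  L1 → S/I/I/S on L1; bus BusRd Flush; mem=79
  op11 P3: load  L1 → S/I/I/S on L1; bus (none); mem=79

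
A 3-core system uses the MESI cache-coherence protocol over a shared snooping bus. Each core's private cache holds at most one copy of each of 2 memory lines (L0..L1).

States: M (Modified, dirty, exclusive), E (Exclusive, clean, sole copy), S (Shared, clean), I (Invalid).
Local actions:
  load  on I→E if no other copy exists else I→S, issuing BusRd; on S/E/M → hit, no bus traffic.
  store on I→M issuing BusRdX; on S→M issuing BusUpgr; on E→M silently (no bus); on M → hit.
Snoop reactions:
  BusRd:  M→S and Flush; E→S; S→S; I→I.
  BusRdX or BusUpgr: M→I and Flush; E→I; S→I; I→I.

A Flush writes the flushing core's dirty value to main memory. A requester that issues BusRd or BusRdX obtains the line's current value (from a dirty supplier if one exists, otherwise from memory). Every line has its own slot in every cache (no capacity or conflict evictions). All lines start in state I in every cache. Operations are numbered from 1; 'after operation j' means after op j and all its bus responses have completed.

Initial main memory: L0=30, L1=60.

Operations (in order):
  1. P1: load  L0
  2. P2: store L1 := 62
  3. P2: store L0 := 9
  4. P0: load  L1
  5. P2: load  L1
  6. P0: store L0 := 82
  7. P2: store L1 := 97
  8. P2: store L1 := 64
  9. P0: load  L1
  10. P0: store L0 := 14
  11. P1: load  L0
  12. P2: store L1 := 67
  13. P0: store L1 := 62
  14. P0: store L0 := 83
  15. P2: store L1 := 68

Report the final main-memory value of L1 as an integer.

step 1: P1: load  L0  ⟶  IEI  (L0)  txn=BusRd  M[L0]=30
step 2: P2: store L1 := 62  ⟶  IIM  (L1)  txn=BusRdX  M[L1]=60
step 3: P2: store L0 := 9  ⟶  IIM  (L0)  txn=BusRdX  M[L0]=30
step 4: P0: load  L1  ⟶  SIS  (L1)  txn=BusRd+Flush  M[L1]=62
step 5: P2: load  L1  ⟶  SIS  (L1)  txn=∅  M[L1]=62
step 6: P0: store L0 := 82  ⟶  MII  (L0)  txn=BusRdX+Flush  M[L0]=9
step 7: P2: store L1 := 97  ⟶  IIM  (L1)  txn=BusUpgr  M[L1]=62
step 8: P2: store L1 := 64  ⟶  IIM  (L1)  txn=∅  M[L1]=62
step 9: P0: load  L1  ⟶  SIS  (L1)  txn=BusRd+Flush  M[L1]=64
step 10: P0: store L0 := 14  ⟶  MII  (L0)  txn=∅  M[L0]=9
step 11: P1: load  L0  ⟶  SSI  (L0)  txn=BusRd+Flush  M[L0]=14
step 12: P2: store L1 := 67  ⟶  IIM  (L1)  txn=BusUpgr  M[L1]=64
step 13: P0: store L1 := 62  ⟶  MII  (L1)  txn=BusRdX+Flush  M[L1]=67
step 14: P0: store L0 := 83  ⟶  MII  (L0)  txn=BusUpgr  M[L0]=14
step 15: P2: store L1 := 68  ⟶  IIM  (L1)  txn=BusRdX+Flush  M[L1]=62

memory[L1] = 62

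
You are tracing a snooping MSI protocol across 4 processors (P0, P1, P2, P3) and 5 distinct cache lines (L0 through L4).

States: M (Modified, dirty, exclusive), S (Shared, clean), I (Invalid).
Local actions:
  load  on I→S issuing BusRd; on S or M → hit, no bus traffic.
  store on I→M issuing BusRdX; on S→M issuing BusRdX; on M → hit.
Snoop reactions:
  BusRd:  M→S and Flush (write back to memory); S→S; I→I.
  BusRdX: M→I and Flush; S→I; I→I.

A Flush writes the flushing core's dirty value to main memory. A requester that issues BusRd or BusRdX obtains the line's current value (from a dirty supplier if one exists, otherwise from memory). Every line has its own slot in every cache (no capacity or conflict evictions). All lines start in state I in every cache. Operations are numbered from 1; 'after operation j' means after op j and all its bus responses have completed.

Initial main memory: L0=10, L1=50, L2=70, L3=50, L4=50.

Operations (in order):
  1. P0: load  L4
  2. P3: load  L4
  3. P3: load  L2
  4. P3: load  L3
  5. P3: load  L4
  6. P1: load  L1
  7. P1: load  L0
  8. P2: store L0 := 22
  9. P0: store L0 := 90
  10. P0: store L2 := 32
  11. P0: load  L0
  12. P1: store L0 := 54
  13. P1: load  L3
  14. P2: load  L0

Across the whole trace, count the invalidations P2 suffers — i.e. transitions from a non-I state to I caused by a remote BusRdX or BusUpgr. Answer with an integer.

invalidations = 1

  op1 P0: load  L4 → S/I/I/I on L4; bus BusRd; mem=50
  op2 P3: load  L4 → S/I/I/S on L4; bus BusRd; mem=50
  op3 P3: load  L2 → I/I/I/S on L2; bus BusRd; mem=70
  op4 P3: load  L3 → I/I/I/S on L3; bus BusRd; mem=50
  op5 P3: load  L4 → S/I/I/S on L4; bus (none); mem=50
  op6 P1: load  L1 → I/S/I/I on L1; bus BusRd; mem=50
  op7 P1: load  L0 → I/S/I/I on L0; bus BusRd; mem=10
  op8 P2: store L0 := 22 → I/I/M/I on L0; bus BusRdX; mem=10
  op9 P0: store L0 := 90 → M/I/I/I on L0; bus BusRdX Flush; mem=22
  op10 P0: store L2 := 32 → M/I/I/I on L2; bus BusRdX; mem=70
  op11 P0: load  L0 → M/I/I/I on L0; bus (none); mem=22
  op12 P1: store L0 := 54 → I/M/I/I on L0; bus BusRdX Flush; mem=90
  op13 P1: load  L3 → I/S/I/S on L3; bus BusRd; mem=50
  op14 P2: load  L0 → I/S/S/I on L0; bus BusRd Flush; mem=54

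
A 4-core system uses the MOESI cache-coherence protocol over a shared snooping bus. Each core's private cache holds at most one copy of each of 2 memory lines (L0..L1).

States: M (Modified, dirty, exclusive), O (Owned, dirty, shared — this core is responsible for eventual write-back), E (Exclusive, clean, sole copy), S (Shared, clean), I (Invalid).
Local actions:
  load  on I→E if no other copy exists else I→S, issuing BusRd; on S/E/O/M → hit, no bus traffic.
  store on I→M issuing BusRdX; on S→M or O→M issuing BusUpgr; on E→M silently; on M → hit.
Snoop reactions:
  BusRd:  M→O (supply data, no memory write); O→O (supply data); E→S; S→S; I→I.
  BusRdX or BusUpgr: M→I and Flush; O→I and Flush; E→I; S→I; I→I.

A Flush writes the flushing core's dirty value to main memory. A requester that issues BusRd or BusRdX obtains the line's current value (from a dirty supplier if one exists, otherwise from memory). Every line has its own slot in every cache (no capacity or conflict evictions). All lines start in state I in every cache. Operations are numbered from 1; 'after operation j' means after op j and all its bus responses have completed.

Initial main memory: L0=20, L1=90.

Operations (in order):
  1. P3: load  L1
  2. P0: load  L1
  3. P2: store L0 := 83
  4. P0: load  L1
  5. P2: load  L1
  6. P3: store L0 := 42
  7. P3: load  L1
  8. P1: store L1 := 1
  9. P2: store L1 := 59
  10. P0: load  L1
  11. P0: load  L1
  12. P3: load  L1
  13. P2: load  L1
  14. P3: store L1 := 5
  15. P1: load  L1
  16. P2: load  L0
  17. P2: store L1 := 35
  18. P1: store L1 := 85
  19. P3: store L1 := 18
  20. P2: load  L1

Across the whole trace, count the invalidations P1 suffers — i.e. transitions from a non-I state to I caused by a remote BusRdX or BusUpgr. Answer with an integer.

[1] P3: load  L1 | P0:I, P1:I, P2:I, P3:E(90) | bus: BusRd
[2] P0: load  L1 | P0:S(90), P1:I, P2:I, P3:S(90) | bus: BusRd
[3] P2: store L0 := 83 | P0:I, P1:I, P2:M(83), P3:I | bus: BusRdX
[4] P0: load  L1 | P0:S(90), P1:I, P2:I, P3:S(90) | bus: none
[5] P2: load  L1 | P0:S(90), P1:I, P2:S(90), P3:S(90) | bus: BusRd
[6] P3: store L0 := 42 | P0:I, P1:I, P2:I, P3:M(42) | bus: BusRdX,Flush
[7] P3: load  L1 | P0:S(90), P1:I, P2:S(90), P3:S(90) | bus: none
[8] P1: store L1 := 1 | P0:I, P1:M(1), P2:I, P3:I | bus: BusRdX
[9] P2: store L1 := 59 | P0:I, P1:I, P2:M(59), P3:I | bus: BusRdX,Flush
[10] P0: load  L1 | P0:S(59), P1:I, P2:O(59), P3:I | bus: BusRd
[11] P0: load  L1 | P0:S(59), P1:I, P2:O(59), P3:I | bus: none
[12] P3: load  L1 | P0:S(59), P1:I, P2:O(59), P3:S(59) | bus: BusRd
[13] P2: load  L1 | P0:S(59), P1:I, P2:O(59), P3:S(59) | bus: none
[14] P3: store L1 := 5 | P0:I, P1:I, P2:I, P3:M(5) | bus: BusUpgr,Flush
[15] P1: load  L1 | P0:I, P1:S(5), P2:I, P3:O(5) | bus: BusRd
[16] P2: load  L0 | P0:I, P1:I, P2:S(42), P3:O(42) | bus: BusRd
[17] P2: store L1 := 35 | P0:I, P1:I, P2:M(35), P3:I | bus: BusRdX,Flush
[18] P1: store L1 := 85 | P0:I, P1:M(85), P2:I, P3:I | bus: BusRdX,Flush
[19] P3: store L1 := 18 | P0:I, P1:I, P2:I, P3:M(18) | bus: BusRdX,Flush
[20] P2: load  L1 | P0:I, P1:I, P2:S(18), P3:O(18) | bus: BusRd

invalidations = 3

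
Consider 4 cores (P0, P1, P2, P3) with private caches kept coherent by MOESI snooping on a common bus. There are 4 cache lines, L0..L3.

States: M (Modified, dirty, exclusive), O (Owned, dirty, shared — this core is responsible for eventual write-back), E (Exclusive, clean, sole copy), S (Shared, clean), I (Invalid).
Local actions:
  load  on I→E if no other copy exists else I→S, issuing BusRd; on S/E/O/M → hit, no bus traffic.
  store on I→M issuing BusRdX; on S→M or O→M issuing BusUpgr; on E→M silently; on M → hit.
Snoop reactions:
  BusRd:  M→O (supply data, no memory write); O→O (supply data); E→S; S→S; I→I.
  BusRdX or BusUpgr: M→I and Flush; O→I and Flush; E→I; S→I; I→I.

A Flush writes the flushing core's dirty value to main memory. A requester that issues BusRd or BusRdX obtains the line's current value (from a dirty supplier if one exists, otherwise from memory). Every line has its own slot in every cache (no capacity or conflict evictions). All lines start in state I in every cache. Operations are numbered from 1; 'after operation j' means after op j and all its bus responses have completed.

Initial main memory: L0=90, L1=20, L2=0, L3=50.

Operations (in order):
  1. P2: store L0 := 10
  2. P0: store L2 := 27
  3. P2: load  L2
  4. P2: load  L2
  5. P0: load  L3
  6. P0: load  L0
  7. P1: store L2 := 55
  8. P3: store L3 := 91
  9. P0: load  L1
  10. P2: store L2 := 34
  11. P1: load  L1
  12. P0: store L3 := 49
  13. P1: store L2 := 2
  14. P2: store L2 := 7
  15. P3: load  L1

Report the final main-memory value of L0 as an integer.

memory[L0] = 90

step 1: P2: store L0 := 10  ⟶  IIMI  (L0)  txn=BusRdX  M[L0]=90
step 2: P0: store L2 := 27  ⟶  MIII  (L2)  txn=BusRdX  M[L2]=0
step 3: P2: load  L2  ⟶  OISI  (L2)  txn=BusRd  M[L2]=0
step 4: P2: load  L2  ⟶  OISI  (L2)  txn=∅  M[L2]=0
step 5: P0: load  L3  ⟶  EIII  (L3)  txn=BusRd  M[L3]=50
step 6: P0: load  L0  ⟶  SIOI  (L0)  txn=BusRd  M[L0]=90
step 7: P1: store L2 := 55  ⟶  IMII  (L2)  txn=BusRdX+Flush  M[L2]=27
step 8: P3: store L3 := 91  ⟶  IIIM  (L3)  txn=BusRdX  M[L3]=50
step 9: P0: load  L1  ⟶  EIII  (L1)  txn=BusRd  M[L1]=20
step 10: P2: store L2 := 34  ⟶  IIMI  (L2)  txn=BusRdX+Flush  M[L2]=55
step 11: P1: load  L1  ⟶  SSII  (L1)  txn=BusRd  M[L1]=20
step 12: P0: store L3 := 49  ⟶  MIII  (L3)  txn=BusRdX+Flush  M[L3]=91
step 13: P1: store L2 := 2  ⟶  IMII  (L2)  txn=BusRdX+Flush  M[L2]=34
step 14: P2: store L2 := 7  ⟶  IIMI  (L2)  txn=BusRdX+Flush  M[L2]=2
step 15: P3: load  L1  ⟶  SSIS  (L1)  txn=BusRd  M[L1]=20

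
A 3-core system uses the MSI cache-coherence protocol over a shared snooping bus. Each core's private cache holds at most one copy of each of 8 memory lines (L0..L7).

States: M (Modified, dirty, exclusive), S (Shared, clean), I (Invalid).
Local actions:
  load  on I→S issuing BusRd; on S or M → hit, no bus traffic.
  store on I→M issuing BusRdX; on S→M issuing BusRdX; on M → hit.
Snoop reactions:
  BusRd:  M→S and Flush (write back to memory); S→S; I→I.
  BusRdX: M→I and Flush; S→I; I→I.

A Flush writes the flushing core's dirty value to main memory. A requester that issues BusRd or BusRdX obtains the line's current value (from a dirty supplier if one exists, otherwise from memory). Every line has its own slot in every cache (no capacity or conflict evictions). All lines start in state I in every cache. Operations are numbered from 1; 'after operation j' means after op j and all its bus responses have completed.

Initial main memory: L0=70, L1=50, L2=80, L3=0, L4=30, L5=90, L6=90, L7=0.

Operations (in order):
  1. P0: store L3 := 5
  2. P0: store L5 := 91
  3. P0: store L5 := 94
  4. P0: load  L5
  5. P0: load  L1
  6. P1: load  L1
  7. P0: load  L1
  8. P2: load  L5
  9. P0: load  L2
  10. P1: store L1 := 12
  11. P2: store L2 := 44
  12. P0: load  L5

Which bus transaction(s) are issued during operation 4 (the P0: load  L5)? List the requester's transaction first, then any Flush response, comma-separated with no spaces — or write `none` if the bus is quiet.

bus = none

1. P0: store L3 := 5  bus=[BusRdX]  L3: P0=M P1=I P2=I  mem[L3]=0
2. P0: store L5 := 91  bus=[BusRdX]  L5: P0=M P1=I P2=I  mem[L5]=90
3. P0: store L5 := 94  bus=[-]  L5: P0=M P1=I P2=I  mem[L5]=90
4. P0: load  L5  bus=[-]  L5: P0=M P1=I P2=I  mem[L5]=90
5. P0: load  L1  bus=[BusRd]  L1: P0=S P1=I P2=I  mem[L1]=50
6. P1: load  L1  bus=[BusRd]  L1: P0=S P1=S P2=I  mem[L1]=50
7. P0: load  L1  bus=[-]  L1: P0=S P1=S P2=I  mem[L1]=50
8. P2: load  L5  bus=[BusRd,Flush]  L5: P0=S P1=I P2=S  mem[L5]=94
9. P0: load  L2  bus=[BusRd]  L2: P0=S P1=I P2=I  mem[L2]=80
10. P1: store L1 := 12  bus=[BusRdX]  L1: P0=I P1=M P2=I  mem[L1]=50
11. P2: store L2 := 44  bus=[BusRdX]  L2: P0=I P1=I P2=M  mem[L2]=80
12. P0: load  L5  bus=[-]  L5: P0=S P1=I P2=S  mem[L5]=94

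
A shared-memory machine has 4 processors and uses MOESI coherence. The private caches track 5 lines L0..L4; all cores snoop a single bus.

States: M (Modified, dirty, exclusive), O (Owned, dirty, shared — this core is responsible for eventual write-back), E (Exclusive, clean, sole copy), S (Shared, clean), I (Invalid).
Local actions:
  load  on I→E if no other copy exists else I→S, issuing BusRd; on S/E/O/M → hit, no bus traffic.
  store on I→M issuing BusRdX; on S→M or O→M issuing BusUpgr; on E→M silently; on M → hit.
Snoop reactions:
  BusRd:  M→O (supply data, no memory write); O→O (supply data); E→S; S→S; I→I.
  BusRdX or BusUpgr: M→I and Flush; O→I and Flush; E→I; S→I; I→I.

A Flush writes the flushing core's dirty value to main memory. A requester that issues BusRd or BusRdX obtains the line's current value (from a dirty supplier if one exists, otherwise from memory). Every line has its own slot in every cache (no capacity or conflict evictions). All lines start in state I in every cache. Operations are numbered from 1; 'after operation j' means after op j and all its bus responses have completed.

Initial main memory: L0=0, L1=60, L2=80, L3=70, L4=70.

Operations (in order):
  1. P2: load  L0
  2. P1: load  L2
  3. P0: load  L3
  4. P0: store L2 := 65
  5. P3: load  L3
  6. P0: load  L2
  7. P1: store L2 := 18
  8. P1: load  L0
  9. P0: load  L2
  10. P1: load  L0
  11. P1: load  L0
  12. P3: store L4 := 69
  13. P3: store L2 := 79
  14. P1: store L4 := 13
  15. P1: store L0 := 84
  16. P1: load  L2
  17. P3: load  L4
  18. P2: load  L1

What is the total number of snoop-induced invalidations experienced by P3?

  op1 P2: load  L0 → I/I/E/I on L0; bus BusRd; mem=0
  op2 P1: load  L2 → I/E/I/I on L2; bus BusRd; mem=80
  op3 P0: load  L3 → E/I/I/I on L3; bus BusRd; mem=70
  op4 P0: store L2 := 65 → M/I/I/I on L2; bus BusRdX; mem=80
  op5 P3: load  L3 → S/I/I/S on L3; bus BusRd; mem=70
  op6 P0: load  L2 → M/I/I/I on L2; bus (none); mem=80
  op7 P1: store L2 := 18 → I/M/I/I on L2; bus BusRdX Flush; mem=65
  op8 P1: load  L0 → I/S/S/I on L0; bus BusRd; mem=0
  op9 P0: load  L2 → S/O/I/I on L2; bus BusRd; mem=65
  op10 P1: load  L0 → I/S/S/I on L0; bus (none); mem=0
  op11 P1: load  L0 → I/S/S/I on L0; bus (none); mem=0
  op12 P3: store L4 := 69 → I/I/I/M on L4; bus BusRdX; mem=70
  op13 P3: store L2 := 79 → I/I/I/M on L2; bus BusRdX Flush; mem=18
  op14 P1: store L4 := 13 → I/M/I/I on L4; bus BusRdX Flush; mem=69
  op15 P1: store L0 := 84 → I/M/I/I on L0; bus BusUpgr; mem=0
  op16 P1: load  L2 → I/S/I/O on L2; bus BusRd; mem=18
  op17 P3: load  L4 → I/O/I/S on L4; bus BusRd; mem=69
  op18 P2: load  L1 → I/I/E/I on L1; bus BusRd; mem=60

invalidations = 1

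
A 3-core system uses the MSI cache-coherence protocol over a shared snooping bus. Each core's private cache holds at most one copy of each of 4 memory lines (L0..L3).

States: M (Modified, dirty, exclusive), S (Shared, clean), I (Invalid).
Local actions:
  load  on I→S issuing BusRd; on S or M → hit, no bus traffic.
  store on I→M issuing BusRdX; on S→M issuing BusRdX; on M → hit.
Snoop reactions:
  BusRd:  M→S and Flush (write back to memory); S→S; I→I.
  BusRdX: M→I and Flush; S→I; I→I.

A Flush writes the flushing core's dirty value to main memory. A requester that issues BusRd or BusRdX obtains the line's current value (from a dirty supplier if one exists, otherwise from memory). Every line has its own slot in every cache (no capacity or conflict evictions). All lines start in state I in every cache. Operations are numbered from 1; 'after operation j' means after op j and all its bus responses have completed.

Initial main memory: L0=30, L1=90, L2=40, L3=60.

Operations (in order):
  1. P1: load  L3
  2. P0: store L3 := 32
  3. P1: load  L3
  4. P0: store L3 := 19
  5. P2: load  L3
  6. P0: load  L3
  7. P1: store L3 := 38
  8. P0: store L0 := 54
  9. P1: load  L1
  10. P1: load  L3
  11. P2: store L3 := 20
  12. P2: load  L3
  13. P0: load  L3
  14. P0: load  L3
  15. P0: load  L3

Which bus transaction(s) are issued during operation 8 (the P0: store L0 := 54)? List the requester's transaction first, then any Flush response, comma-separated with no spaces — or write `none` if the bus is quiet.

bus = BusRdX

step 1: P1: load  L3  ⟶  ISI  (L3)  txn=BusRd  M[L3]=60
step 2: P0: store L3 := 32  ⟶  MII  (L3)  txn=BusRdX  M[L3]=60
step 3: P1: load  L3  ⟶  SSI  (L3)  txn=BusRd+Flush  M[L3]=32
step 4: P0: store L3 := 19  ⟶  MII  (L3)  txn=BusRdX  M[L3]=32
step 5: P2: load  L3  ⟶  SIS  (L3)  txn=BusRd+Flush  M[L3]=19
step 6: P0: load  L3  ⟶  SIS  (L3)  txn=∅  M[L3]=19
step 7: P1: store L3 := 38  ⟶  IMI  (L3)  txn=BusRdX  M[L3]=19
step 8: P0: store L0 := 54  ⟶  MII  (L0)  txn=BusRdX  M[L0]=30
step 9: P1: load  L1  ⟶  ISI  (L1)  txn=BusRd  M[L1]=90
step 10: P1: load  L3  ⟶  IMI  (L3)  txn=∅  M[L3]=19
step 11: P2: store L3 := 20  ⟶  IIM  (L3)  txn=BusRdX+Flush  M[L3]=38
step 12: P2: load  L3  ⟶  IIM  (L3)  txn=∅  M[L3]=38
step 13: P0: load  L3  ⟶  SIS  (L3)  txn=BusRd+Flush  M[L3]=20
step 14: P0: load  L3  ⟶  SIS  (L3)  txn=∅  M[L3]=20
step 15: P0: load  L3  ⟶  SIS  (L3)  txn=∅  M[L3]=20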